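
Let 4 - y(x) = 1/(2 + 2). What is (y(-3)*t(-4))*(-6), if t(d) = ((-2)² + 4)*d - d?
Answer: 630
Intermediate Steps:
y(x) = 15/4 (y(x) = 4 - 1/(2 + 2) = 4 - 1/4 = 4 - 1*¼ = 4 - ¼ = 15/4)
t(d) = 7*d (t(d) = (4 + 4)*d - d = 8*d - d = 7*d)
(y(-3)*t(-4))*(-6) = (15*(7*(-4))/4)*(-6) = ((15/4)*(-28))*(-6) = -105*(-6) = 630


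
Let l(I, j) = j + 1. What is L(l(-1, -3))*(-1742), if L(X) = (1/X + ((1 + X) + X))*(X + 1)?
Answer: -6097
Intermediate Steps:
l(I, j) = 1 + j
L(X) = (1 + X)*(1 + 1/X + 2*X) (L(X) = (1/X + (1 + 2*X))*(1 + X) = (1 + 1/X + 2*X)*(1 + X) = (1 + X)*(1 + 1/X + 2*X))
L(l(-1, -3))*(-1742) = (2 + 1/(1 - 3) + 2*(1 - 3)² + 3*(1 - 3))*(-1742) = (2 + 1/(-2) + 2*(-2)² + 3*(-2))*(-1742) = (2 - ½ + 2*4 - 6)*(-1742) = (2 - ½ + 8 - 6)*(-1742) = (7/2)*(-1742) = -6097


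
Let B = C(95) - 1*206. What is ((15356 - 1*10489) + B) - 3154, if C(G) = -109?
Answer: 1398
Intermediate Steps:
B = -315 (B = -109 - 1*206 = -109 - 206 = -315)
((15356 - 1*10489) + B) - 3154 = ((15356 - 1*10489) - 315) - 3154 = ((15356 - 10489) - 315) - 3154 = (4867 - 315) - 3154 = 4552 - 3154 = 1398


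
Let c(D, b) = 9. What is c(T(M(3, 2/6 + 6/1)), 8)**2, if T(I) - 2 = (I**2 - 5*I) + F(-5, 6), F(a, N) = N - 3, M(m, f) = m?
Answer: 81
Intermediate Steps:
F(a, N) = -3 + N
T(I) = 5 + I**2 - 5*I (T(I) = 2 + ((I**2 - 5*I) + (-3 + 6)) = 2 + ((I**2 - 5*I) + 3) = 2 + (3 + I**2 - 5*I) = 5 + I**2 - 5*I)
c(T(M(3, 2/6 + 6/1)), 8)**2 = 9**2 = 81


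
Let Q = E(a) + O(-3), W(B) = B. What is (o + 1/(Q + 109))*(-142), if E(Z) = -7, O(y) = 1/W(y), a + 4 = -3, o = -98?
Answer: 4243954/305 ≈ 13915.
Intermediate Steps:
a = -7 (a = -4 - 3 = -7)
O(y) = 1/y
Q = -22/3 (Q = -7 + 1/(-3) = -7 - ⅓ = -22/3 ≈ -7.3333)
(o + 1/(Q + 109))*(-142) = (-98 + 1/(-22/3 + 109))*(-142) = (-98 + 1/(305/3))*(-142) = (-98 + 3/305)*(-142) = -29887/305*(-142) = 4243954/305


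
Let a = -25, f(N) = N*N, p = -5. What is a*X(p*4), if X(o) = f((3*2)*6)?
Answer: -32400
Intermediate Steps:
f(N) = N**2
X(o) = 1296 (X(o) = ((3*2)*6)**2 = (6*6)**2 = 36**2 = 1296)
a*X(p*4) = -25*1296 = -32400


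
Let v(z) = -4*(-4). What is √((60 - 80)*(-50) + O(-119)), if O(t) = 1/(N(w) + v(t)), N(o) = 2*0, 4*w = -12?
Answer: √16001/4 ≈ 31.624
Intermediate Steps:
w = -3 (w = (¼)*(-12) = -3)
v(z) = 16
N(o) = 0
O(t) = 1/16 (O(t) = 1/(0 + 16) = 1/16)
√((60 - 80)*(-50) + O(-119)) = √((60 - 80)*(-50) + 1/16) = √(-20*(-50) + 1/16) = √(1000 + 1/16) = √(16001/16) = √16001/4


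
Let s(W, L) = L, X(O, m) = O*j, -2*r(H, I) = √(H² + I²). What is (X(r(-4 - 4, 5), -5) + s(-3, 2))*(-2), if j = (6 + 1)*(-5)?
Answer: -4 - 35*√89 ≈ -334.19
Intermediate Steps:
r(H, I) = -√(H² + I²)/2
j = -35 (j = 7*(-5) = -35)
X(O, m) = -35*O (X(O, m) = O*(-35) = -35*O)
(X(r(-4 - 4, 5), -5) + s(-3, 2))*(-2) = (-(-35)*√((-4 - 4)² + 5²)/2 + 2)*(-2) = (-(-35)*√((-8)² + 25)/2 + 2)*(-2) = (-(-35)*√(64 + 25)/2 + 2)*(-2) = (-(-35)*√89/2 + 2)*(-2) = (35*√89/2 + 2)*(-2) = (2 + 35*√89/2)*(-2) = -4 - 35*√89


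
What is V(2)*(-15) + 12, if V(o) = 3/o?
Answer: -21/2 ≈ -10.500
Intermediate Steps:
V(2)*(-15) + 12 = (3/2)*(-15) + 12 = -45/2 + 12 = -21/2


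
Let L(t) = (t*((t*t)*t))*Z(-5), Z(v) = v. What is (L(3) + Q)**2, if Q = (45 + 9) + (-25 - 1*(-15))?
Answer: 130321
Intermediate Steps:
L(t) = -5*t**4 (L(t) = (t*((t*t)*t))*(-5) = (t*(t**2*t))*(-5) = (t*t**3)*(-5) = t**4*(-5) = -5*t**4)
Q = 44 (Q = 54 + (-25 + 15) = 54 - 10 = 44)
(L(3) + Q)**2 = (-5*3**4 + 44)**2 = (-5*81 + 44)**2 = (-405 + 44)**2 = (-361)**2 = 130321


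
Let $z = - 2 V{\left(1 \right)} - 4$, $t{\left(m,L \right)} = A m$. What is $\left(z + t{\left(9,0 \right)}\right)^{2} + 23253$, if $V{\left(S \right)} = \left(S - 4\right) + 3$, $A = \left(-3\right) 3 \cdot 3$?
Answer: $84262$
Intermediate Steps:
$A = -27$ ($A = \left(-9\right) 3 = -27$)
$V{\left(S \right)} = -1 + S$ ($V{\left(S \right)} = \left(-4 + S\right) + 3 = -1 + S$)
$t{\left(m,L \right)} = - 27 m$
$z = -4$ ($z = - 2 \left(-1 + 1\right) - 4 = \left(-2\right) 0 - 4 = 0 - 4 = -4$)
$\left(z + t{\left(9,0 \right)}\right)^{2} + 23253 = \left(-4 - 243\right)^{2} + 23253 = \left(-247\right)^{2} + 23253 = 61009 + 23253 = 84262$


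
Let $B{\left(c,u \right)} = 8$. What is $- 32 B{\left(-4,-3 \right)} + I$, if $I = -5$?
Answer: $-261$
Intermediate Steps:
$- 32 B{\left(-4,-3 \right)} + I = \left(-32\right) 8 - 5 = -256 - 5 = -261$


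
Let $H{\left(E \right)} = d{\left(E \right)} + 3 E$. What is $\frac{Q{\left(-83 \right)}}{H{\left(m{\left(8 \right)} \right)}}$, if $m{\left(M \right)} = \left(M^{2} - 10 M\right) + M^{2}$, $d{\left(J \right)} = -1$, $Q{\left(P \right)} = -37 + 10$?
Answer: $- \frac{27}{143} \approx -0.18881$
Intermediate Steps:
$Q{\left(P \right)} = -27$
$m{\left(M \right)} = - 10 M + 2 M^{2}$
$H{\left(E \right)} = -1 + 3 E$
$\frac{Q{\left(-83 \right)}}{H{\left(m{\left(8 \right)} \right)}} = - \frac{27}{-1 + 3 \cdot 2 \cdot 8 \left(-5 + 8\right)} = - \frac{27}{-1 + 3 \cdot 2 \cdot 8 \cdot 3} = - \frac{27}{-1 + 3 \cdot 48} = - \frac{27}{-1 + 144} = - \frac{27}{143}$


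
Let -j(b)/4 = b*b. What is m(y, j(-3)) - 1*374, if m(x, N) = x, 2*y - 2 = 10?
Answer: -368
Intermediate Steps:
y = 6 (y = 1 + (½)*10 = 1 + 5 = 6)
j(b) = -4*b² (j(b) = -4*b*b = -4*b²)
m(y, j(-3)) - 1*374 = 6 - 1*374 = 6 - 374 = -368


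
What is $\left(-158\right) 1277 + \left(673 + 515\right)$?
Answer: $-200578$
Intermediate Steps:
$\left(-158\right) 1277 + \left(673 + 515\right) = -201766 + 1188 = -200578$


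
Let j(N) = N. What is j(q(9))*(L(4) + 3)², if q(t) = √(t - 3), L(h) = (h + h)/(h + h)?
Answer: 16*√6 ≈ 39.192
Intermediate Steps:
L(h) = 1 (L(h) = (2*h)/((2*h)) = (2*h)*(1/(2*h)) = 1)
q(t) = √(-3 + t)
j(q(9))*(L(4) + 3)² = √(-3 + 9)*(1 + 3)² = √6*4² = √6*16 = 16*√6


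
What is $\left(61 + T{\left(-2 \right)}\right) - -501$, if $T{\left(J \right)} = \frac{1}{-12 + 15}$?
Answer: $\frac{1687}{3} \approx 562.33$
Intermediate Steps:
$T{\left(J \right)} = \frac{1}{3}$
$\left(61 + T{\left(-2 \right)}\right) - -501 = \left(61 + \frac{1}{3}\right) - -501 = \frac{184}{3} + 501 = \frac{1687}{3}$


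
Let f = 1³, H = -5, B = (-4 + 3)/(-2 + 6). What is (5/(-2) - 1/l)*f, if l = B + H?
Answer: -97/42 ≈ -2.3095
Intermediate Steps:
B = -¼ (B = -1/4 = -1*¼ = -¼ ≈ -0.25000)
l = -21/4 (l = -¼ - 5 = -21/4 ≈ -5.2500)
f = 1
(5/(-2) - 1/l)*f = (5/(-2) - 1/(-21/4))*1 = (5*(-½) - 1*(-4/21))*1 = (-5/2 + 4/21)*1 = -97/42*1 = -97/42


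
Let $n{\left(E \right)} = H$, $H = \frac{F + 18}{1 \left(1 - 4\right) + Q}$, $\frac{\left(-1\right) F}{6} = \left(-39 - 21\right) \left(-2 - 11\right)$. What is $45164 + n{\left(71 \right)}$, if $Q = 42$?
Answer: $\frac{585578}{13} \approx 45044.0$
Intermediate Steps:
$F = -4680$ ($F = - 6 \left(-39 - 21\right) \left(-2 - 11\right) = - 6 \left(\left(-60\right) \left(-13\right)\right) = \left(-6\right) 780 = -4680$)
$H = - \frac{1554}{13}$ ($H = \frac{-4680 + 18}{1 \left(1 - 4\right) + 42} = - \frac{4662}{1 \left(-3\right) + 42} = - \frac{4662}{-3 + 42} = - \frac{4662}{39} = \left(-4662\right) \frac{1}{39} = - \frac{1554}{13} \approx -119.54$)
$n{\left(E \right)} = - \frac{1554}{13}$
$45164 + n{\left(71 \right)} = 45164 - \frac{1554}{13} = \frac{585578}{13}$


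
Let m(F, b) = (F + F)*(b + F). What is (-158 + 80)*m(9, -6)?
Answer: -4212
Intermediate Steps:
m(F, b) = 2*F*(F + b) (m(F, b) = (2*F)*(F + b) = 2*F*(F + b))
(-158 + 80)*m(9, -6) = (-158 + 80)*(2*9*(9 - 6)) = -156*9*3 = -78*54 = -4212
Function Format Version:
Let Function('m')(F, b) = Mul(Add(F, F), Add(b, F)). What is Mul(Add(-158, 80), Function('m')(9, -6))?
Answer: -4212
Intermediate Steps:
Function('m')(F, b) = Mul(2, F, Add(F, b)) (Function('m')(F, b) = Mul(Mul(2, F), Add(F, b)) = Mul(2, F, Add(F, b)))
Mul(Add(-158, 80), Function('m')(9, -6)) = Mul(Add(-158, 80), Mul(2, 9, Add(9, -6))) = Mul(-78, Mul(2, 9, 3)) = Mul(-78, 54) = -4212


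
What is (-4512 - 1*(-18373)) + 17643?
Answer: 31504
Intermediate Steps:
(-4512 - 1*(-18373)) + 17643 = (-4512 + 18373) + 17643 = 13861 + 17643 = 31504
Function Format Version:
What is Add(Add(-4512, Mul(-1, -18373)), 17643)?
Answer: 31504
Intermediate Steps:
Add(Add(-4512, Mul(-1, -18373)), 17643) = Add(Add(-4512, 18373), 17643) = Add(13861, 17643) = 31504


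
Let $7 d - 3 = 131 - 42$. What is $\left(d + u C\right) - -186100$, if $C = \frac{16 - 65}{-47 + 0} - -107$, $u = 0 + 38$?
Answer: $\frac{62581972}{329} \approx 1.9022 \cdot 10^{5}$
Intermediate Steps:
$d = \frac{92}{7}$ ($d = \frac{3}{7} + \frac{131 - 42}{7} = \frac{3}{7} + \frac{1}{7} \cdot 89 = \frac{3}{7} + \frac{89}{7} = \frac{92}{7} \approx 13.143$)
$u = 38$
$C = \frac{5078}{47}$ ($C = - \frac{49}{-47} + 107 = \left(-49\right) \left(- \frac{1}{47}\right) + 107 = \frac{49}{47} + 107 = \frac{5078}{47} \approx 108.04$)
$\left(d + u C\right) - -186100 = \left(\frac{92}{7} + 38 \cdot \frac{5078}{47}\right) - -186100 = \left(\frac{92}{7} + \frac{192964}{47}\right) + 186100 = \frac{1355072}{329} + 186100 = \frac{62581972}{329}$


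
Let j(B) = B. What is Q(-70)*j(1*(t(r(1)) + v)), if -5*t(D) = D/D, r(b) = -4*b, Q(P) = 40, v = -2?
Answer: -88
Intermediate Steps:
t(D) = -⅕ (t(D) = -D/(5*D) = -⅕*1 = -⅕)
Q(-70)*j(1*(t(r(1)) + v)) = 40*(1*(-⅕ - 2)) = 40*(1*(-11/5)) = 40*(-11/5) = -88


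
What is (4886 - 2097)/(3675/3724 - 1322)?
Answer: -211964/100397 ≈ -2.1113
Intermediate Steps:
(4886 - 2097)/(3675/3724 - 1322) = 2789/(3675*(1/3724) - 1322) = 2789/(75/76 - 1322) = 2789/(-100397/76) = 2789*(-76/100397) = -211964/100397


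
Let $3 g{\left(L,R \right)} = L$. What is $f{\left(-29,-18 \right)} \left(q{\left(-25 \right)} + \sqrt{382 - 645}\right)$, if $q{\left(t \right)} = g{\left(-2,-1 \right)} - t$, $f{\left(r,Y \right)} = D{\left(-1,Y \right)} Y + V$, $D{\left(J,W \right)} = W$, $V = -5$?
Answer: $\frac{23287}{3} + 319 i \sqrt{263} \approx 7762.3 + 5173.3 i$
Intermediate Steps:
$g{\left(L,R \right)} = \frac{L}{3}$
$f{\left(r,Y \right)} = -5 + Y^{2}$ ($f{\left(r,Y \right)} = Y Y - 5 = Y^{2} - 5 = -5 + Y^{2}$)
$q{\left(t \right)} = - \frac{2}{3} - t$ ($q{\left(t \right)} = \frac{1}{3} \left(-2\right) - t = - \frac{2}{3} - t$)
$f{\left(-29,-18 \right)} \left(q{\left(-25 \right)} + \sqrt{382 - 645}\right) = \left(-5 + \left(-18\right)^{2}\right) \left(\left(- \frac{2}{3} - -25\right) + \sqrt{382 - 645}\right) = \left(-5 + 324\right) \left(\left(- \frac{2}{3} + 25\right) + \sqrt{-263}\right) = 319 \left(\frac{73}{3} + i \sqrt{263}\right) = \frac{23287}{3} + 319 i \sqrt{263}$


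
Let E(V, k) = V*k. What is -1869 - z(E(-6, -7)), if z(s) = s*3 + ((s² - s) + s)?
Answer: -3759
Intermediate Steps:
z(s) = s² + 3*s (z(s) = 3*s + s² = s² + 3*s)
-1869 - z(E(-6, -7)) = -1869 - (-6*(-7))*(3 - 6*(-7)) = -1869 - 42*(3 + 42) = -1869 - 42*45 = -1869 - 1*1890 = -1869 - 1890 = -3759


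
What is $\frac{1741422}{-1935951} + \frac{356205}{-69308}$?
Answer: $- \frac{270096633977}{44725630636} \approx -6.039$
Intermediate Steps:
$\frac{1741422}{-1935951} + \frac{356205}{-69308} = 1741422 \left(- \frac{1}{1935951}\right) + 356205 \left(- \frac{1}{69308}\right) = - \frac{580474}{645317} - \frac{356205}{69308} = - \frac{270096633977}{44725630636}$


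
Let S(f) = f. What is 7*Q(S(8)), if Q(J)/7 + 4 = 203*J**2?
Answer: 636412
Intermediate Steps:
Q(J) = -28 + 1421*J**2 (Q(J) = -28 + 7*(203*J**2) = -28 + 1421*J**2)
7*Q(S(8)) = 7*(-28 + 1421*8**2) = 7*(-28 + 1421*64) = 7*(-28 + 90944) = 7*90916 = 636412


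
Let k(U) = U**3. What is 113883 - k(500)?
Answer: -124886117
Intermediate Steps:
113883 - k(500) = 113883 - 1*500**3 = 113883 - 1*125000000 = 113883 - 125000000 = -124886117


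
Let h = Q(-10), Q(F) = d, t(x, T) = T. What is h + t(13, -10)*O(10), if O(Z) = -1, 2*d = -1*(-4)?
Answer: 12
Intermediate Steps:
d = 2 (d = (-1*(-4))/2 = (½)*4 = 2)
Q(F) = 2
h = 2
h + t(13, -10)*O(10) = 2 - 10*(-1) = 2 + 10 = 12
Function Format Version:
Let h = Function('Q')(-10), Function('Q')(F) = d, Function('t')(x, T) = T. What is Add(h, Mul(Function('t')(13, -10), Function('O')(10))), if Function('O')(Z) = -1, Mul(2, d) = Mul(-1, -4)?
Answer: 12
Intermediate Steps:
d = 2 (d = Mul(Rational(1, 2), Mul(-1, -4)) = Mul(Rational(1, 2), 4) = 2)
Function('Q')(F) = 2
h = 2
Add(h, Mul(Function('t')(13, -10), Function('O')(10))) = Add(2, Mul(-10, -1)) = Add(2, 10) = 12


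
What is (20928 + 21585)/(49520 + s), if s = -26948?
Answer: 14171/7524 ≈ 1.8834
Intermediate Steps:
(20928 + 21585)/(49520 + s) = (20928 + 21585)/(49520 - 26948) = 42513/22572 = 42513*(1/22572) = 14171/7524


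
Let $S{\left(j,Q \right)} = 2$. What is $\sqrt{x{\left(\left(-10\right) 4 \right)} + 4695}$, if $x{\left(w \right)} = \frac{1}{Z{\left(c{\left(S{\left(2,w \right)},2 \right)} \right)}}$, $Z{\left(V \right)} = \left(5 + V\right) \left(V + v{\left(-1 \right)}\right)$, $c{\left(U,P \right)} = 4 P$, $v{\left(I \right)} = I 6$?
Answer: $\frac{\sqrt{3173846}}{26} \approx 68.52$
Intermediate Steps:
$v{\left(I \right)} = 6 I$
$Z{\left(V \right)} = \left(-6 + V\right) \left(5 + V\right)$ ($Z{\left(V \right)} = \left(5 + V\right) \left(V + 6 \left(-1\right)\right) = \left(5 + V\right) \left(V - 6\right) = \left(5 + V\right) \left(-6 + V\right) = \left(-6 + V\right) \left(5 + V\right)$)
$x{\left(w \right)} = \frac{1}{26}$ ($x{\left(w \right)} = \frac{1}{-30 + \left(4 \cdot 2\right)^{2} - 4 \cdot 2} = \frac{1}{-30 + 8^{2} - 8} = \frac{1}{-30 + 64 - 8} = \frac{1}{26}$)
$\sqrt{x{\left(\left(-10\right) 4 \right)} + 4695} = \sqrt{\frac{1}{26} + 4695} = \sqrt{\frac{122071}{26}} = \frac{\sqrt{3173846}}{26}$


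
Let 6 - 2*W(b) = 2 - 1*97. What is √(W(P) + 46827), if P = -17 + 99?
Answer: √187510/2 ≈ 216.51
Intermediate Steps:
P = 82
W(b) = 101/2 (W(b) = 3 - (2 - 1*97)/2 = 3 - (2 - 97)/2 = 3 - ½*(-95) = 3 + 95/2 = 101/2)
√(W(P) + 46827) = √(101/2 + 46827) = √(93755/2) = √187510/2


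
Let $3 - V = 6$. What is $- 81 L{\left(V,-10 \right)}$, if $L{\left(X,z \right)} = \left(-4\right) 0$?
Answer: $0$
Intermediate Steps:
$V = -3$ ($V = 3 - 6 = -3$)
$L{\left(X,z \right)} = 0$
$- 81 L{\left(V,-10 \right)} = \left(-81\right) 0 = 0$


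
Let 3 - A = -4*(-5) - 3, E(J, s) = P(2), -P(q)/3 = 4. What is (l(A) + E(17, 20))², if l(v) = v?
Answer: 676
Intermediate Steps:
P(q) = -12 (P(q) = -3*4 = -12)
E(J, s) = -12
A = -14 (A = 3 - (-4*(-5) - 3) = 3 - (20 - 3) = 3 - 1*17 = 3 - 17 = -14)
(l(A) + E(17, 20))² = (-14 - 12)² = (-26)² = 676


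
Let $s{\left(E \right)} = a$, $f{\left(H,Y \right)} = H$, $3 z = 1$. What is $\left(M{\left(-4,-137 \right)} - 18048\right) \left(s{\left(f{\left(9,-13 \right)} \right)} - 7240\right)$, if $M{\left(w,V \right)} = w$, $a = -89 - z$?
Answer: $\frac{396927376}{3} \approx 1.3231 \cdot 10^{8}$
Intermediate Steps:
$z = \frac{1}{3}$ ($z = \frac{1}{3} \cdot 1 = \frac{1}{3} \approx 0.33333$)
$a = - \frac{268}{3}$ ($a = -89 - \frac{1}{3} = - \frac{268}{3} \approx -89.333$)
$s{\left(E \right)} = - \frac{268}{3}$
$\left(M{\left(-4,-137 \right)} - 18048\right) \left(s{\left(f{\left(9,-13 \right)} \right)} - 7240\right) = \left(-4 - 18048\right) \left(- \frac{268}{3} - 7240\right) = \left(-18052\right) \left(- \frac{21988}{3}\right) = \frac{396927376}{3}$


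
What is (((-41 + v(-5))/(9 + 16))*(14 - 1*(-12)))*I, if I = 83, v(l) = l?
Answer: -99268/25 ≈ -3970.7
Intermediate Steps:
(((-41 + v(-5))/(9 + 16))*(14 - 1*(-12)))*I = (((-41 - 5)/(9 + 16))*(14 - 1*(-12)))*83 = ((-46/25)*(14 + 12))*83 = (-46*1/25*26)*83 = -46/25*26*83 = -1196/25*83 = -99268/25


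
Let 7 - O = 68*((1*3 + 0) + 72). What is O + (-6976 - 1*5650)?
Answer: -17719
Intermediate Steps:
O = -5093 (O = 7 - 68*((1*3 + 0) + 72) = 7 - 68*((3 + 0) + 72) = 7 - 68*(3 + 72) = 7 - 68*75 = 7 - 1*5100 = 7 - 5100 = -5093)
O + (-6976 - 1*5650) = -5093 + (-6976 - 1*5650) = -5093 + (-6976 - 5650) = -5093 - 12626 = -17719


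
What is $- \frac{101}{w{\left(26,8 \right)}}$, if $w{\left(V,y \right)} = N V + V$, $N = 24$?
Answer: $- \frac{101}{650} \approx -0.15538$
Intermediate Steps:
$w{\left(V,y \right)} = 25 V$ ($w{\left(V,y \right)} = 24 V + V = 25 V$)
$- \frac{101}{w{\left(26,8 \right)}} = - \frac{101}{25 \cdot 26} = - \frac{101}{650}$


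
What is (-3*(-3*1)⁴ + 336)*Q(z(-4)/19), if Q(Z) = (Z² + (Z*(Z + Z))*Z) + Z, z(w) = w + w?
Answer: -250728/6859 ≈ -36.555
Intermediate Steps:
z(w) = 2*w
Q(Z) = Z + Z² + 2*Z³ (Q(Z) = (Z² + (Z*(2*Z))*Z) + Z = (Z² + (2*Z²)*Z) + Z = (Z² + 2*Z³) + Z = Z + Z² + 2*Z³)
(-3*(-3*1)⁴ + 336)*Q(z(-4)/19) = (-3*(-3*1)⁴ + 336)*(((2*(-4))/19)*(1 + (2*(-4))/19 + 2*((2*(-4))/19)²)) = (-3*(-3)⁴ + 336)*((-8*1/19)*(1 - 8*1/19 + 2*(-8*1/19)²)) = (-3*81 + 336)*(-8*(1 - 8/19 + 2*(-8/19)²)/19) = (-243 + 336)*(-8*(1 - 8/19 + 2*(64/361))/19) = 93*(-8*(1 - 8/19 + 128/361)/19) = 93*(-8/19*337/361) = 93*(-2696/6859) = -250728/6859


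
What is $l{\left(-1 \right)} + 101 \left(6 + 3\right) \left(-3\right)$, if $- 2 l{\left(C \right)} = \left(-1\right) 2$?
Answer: $-2726$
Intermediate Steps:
$l{\left(C \right)} = 1$ ($l{\left(C \right)} = - \frac{\left(-1\right) 2}{2} = \left(- \frac{1}{2}\right) \left(-2\right) = 1$)
$l{\left(-1 \right)} + 101 \left(6 + 3\right) \left(-3\right) = 1 + 101 \left(6 + 3\right) \left(-3\right) = 1 + 101 \cdot 9 \left(-3\right) = 1 + 101 \left(-27\right) = 1 - 2727 = -2726$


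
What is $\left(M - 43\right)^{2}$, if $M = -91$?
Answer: $17956$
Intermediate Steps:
$\left(M - 43\right)^{2} = \left(-91 - 43\right)^{2} = \left(-134\right)^{2} = 17956$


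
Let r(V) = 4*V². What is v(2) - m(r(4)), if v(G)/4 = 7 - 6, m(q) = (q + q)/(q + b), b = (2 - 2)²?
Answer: 2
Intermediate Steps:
b = 0 (b = 0² = 0)
m(q) = 2 (m(q) = (q + q)/(q + 0) = (2*q)/q = 2)
v(G) = 4 (v(G) = 4*(7 - 6) = 4*1 = 4)
v(2) - m(r(4)) = 4 - 1*2 = 4 - 2 = 2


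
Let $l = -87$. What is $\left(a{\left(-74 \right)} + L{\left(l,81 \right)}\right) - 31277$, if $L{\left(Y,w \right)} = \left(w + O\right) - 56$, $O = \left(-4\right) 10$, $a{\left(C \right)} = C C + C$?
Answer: $-25890$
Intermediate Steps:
$a{\left(C \right)} = C + C^{2}$ ($a{\left(C \right)} = C^{2} + C = C + C^{2}$)
$O = -40$
$L{\left(Y,w \right)} = -96 + w$ ($L{\left(Y,w \right)} = \left(w - 40\right) - 56 = \left(-40 + w\right) - 56 = -96 + w$)
$\left(a{\left(-74 \right)} + L{\left(l,81 \right)}\right) - 31277 = \left(- 74 \left(1 - 74\right) + \left(-96 + 81\right)\right) - 31277 = \left(\left(-74\right) \left(-73\right) - 15\right) - 31277 = \left(5402 - 15\right) - 31277 = 5387 - 31277 = -25890$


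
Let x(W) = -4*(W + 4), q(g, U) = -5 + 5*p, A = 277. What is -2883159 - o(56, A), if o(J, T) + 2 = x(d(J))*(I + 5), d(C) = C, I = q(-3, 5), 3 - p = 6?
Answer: -2886757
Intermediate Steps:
p = -3 (p = 3 - 1*6 = 3 - 6 = -3)
q(g, U) = -20 (q(g, U) = -5 + 5*(-3) = -5 - 15 = -20)
I = -20
x(W) = -16 - 4*W (x(W) = -4*(4 + W) = -16 - 4*W)
o(J, T) = 238 + 60*J (o(J, T) = -2 + (-16 - 4*J)*(-20 + 5) = -2 + (-16 - 4*J)*(-15) = -2 + (240 + 60*J) = 238 + 60*J)
-2883159 - o(56, A) = -2883159 - (238 + 60*56) = -2883159 - (238 + 3360) = -2883159 - 1*3598 = -2883159 - 3598 = -2886757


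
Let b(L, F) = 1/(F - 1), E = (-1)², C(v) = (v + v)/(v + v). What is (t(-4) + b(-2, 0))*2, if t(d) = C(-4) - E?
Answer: -2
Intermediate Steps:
C(v) = 1 (C(v) = (2*v)/((2*v)) = (2*v)*(1/(2*v)) = 1)
E = 1
t(d) = 0 (t(d) = 1 - 1*1 = 1 - 1 = 0)
b(L, F) = 1/(-1 + F)
(t(-4) + b(-2, 0))*2 = (0 + 1/(-1 + 0))*2 = (0 + 1/(-1))*2 = (0 - 1)*2 = -1*2 = -2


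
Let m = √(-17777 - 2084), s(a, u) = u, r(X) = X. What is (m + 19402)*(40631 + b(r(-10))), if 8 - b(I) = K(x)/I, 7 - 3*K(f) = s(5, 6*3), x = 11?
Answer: 11827061459/15 + 1219159*I*√19861/30 ≈ 7.8847e+8 + 5.7272e+6*I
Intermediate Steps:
K(f) = -11/3 (K(f) = 7/3 - 2*3 = 7/3 - ⅓*18 = 7/3 - 6 = -11/3)
b(I) = 8 + 11/(3*I) (b(I) = 8 - (-11)/(3*I) = 8 + 11/(3*I))
m = I*√19861 (m = √(-19861) = I*√19861 ≈ 140.93*I)
(m + 19402)*(40631 + b(r(-10))) = (I*√19861 + 19402)*(40631 + (8 + (11/3)/(-10))) = (19402 + I*√19861)*(40631 + (8 + (11/3)*(-⅒))) = (19402 + I*√19861)*(40631 + (8 - 11/30)) = (19402 + I*√19861)*(40631 + 229/30) = (19402 + I*√19861)*(1219159/30) = 11827061459/15 + 1219159*I*√19861/30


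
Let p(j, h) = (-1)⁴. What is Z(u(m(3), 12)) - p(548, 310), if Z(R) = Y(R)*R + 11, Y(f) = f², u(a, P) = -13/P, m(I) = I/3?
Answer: 15083/1728 ≈ 8.7286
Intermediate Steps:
p(j, h) = 1
m(I) = I/3 (m(I) = I*(⅓) = I/3)
Z(R) = 11 + R³ (Z(R) = R²*R + 11 = R³ + 11 = 11 + R³)
Z(u(m(3), 12)) - p(548, 310) = (11 + (-13/12)³) - 1*1 = (11 + (-13*1/12)³) - 1 = (11 + (-13/12)³) - 1 = (11 - 2197/1728) - 1 = 16811/1728 - 1 = 15083/1728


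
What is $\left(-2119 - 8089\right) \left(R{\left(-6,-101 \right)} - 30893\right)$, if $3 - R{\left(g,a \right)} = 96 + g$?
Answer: $316243840$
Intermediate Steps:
$R{\left(g,a \right)} = -93 - g$ ($R{\left(g,a \right)} = 3 - \left(96 + g\right) = -93 - g$)
$\left(-2119 - 8089\right) \left(R{\left(-6,-101 \right)} - 30893\right) = \left(-2119 - 8089\right) \left(\left(-93 - -6\right) - 30893\right) = - 10208 \left(\left(-93 + 6\right) - 30893\right) = - 10208 \left(-87 - 30893\right) = \left(-10208\right) \left(-30980\right) = 316243840$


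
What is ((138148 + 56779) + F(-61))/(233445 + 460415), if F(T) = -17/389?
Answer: 37913293/134955770 ≈ 0.28093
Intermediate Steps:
F(T) = -17/389 (F(T) = -17*1/389 = -17/389)
((138148 + 56779) + F(-61))/(233445 + 460415) = ((138148 + 56779) - 17/389)/(233445 + 460415) = (194927 - 17/389)/693860 = (75826586/389)*(1/693860) = 37913293/134955770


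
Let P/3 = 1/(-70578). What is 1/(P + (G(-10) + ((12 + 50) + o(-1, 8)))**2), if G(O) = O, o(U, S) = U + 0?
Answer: 23526/61191125 ≈ 0.00038447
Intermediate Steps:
o(U, S) = U
P = -1/23526 (P = 3/(-70578) = 3*(-1/70578) = -1/23526 ≈ -4.2506e-5)
1/(P + (G(-10) + ((12 + 50) + o(-1, 8)))**2) = 1/(-1/23526 + (-10 + ((12 + 50) - 1))**2) = 1/(-1/23526 + (-10 + (62 - 1))**2) = 1/(-1/23526 + (-10 + 61)**2) = 1/(-1/23526 + 51**2) = 1/(-1/23526 + 2601) = 1/(61191125/23526) = 23526/61191125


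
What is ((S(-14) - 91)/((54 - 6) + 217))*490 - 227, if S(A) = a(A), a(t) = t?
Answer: -22321/53 ≈ -421.15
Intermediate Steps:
S(A) = A
((S(-14) - 91)/((54 - 6) + 217))*490 - 227 = ((-14 - 91)/((54 - 6) + 217))*490 - 227 = -105/(48 + 217)*490 - 227 = -105/265*490 - 227 = -105*1/265*490 - 227 = -21/53*490 - 227 = -10290/53 - 227 = -22321/53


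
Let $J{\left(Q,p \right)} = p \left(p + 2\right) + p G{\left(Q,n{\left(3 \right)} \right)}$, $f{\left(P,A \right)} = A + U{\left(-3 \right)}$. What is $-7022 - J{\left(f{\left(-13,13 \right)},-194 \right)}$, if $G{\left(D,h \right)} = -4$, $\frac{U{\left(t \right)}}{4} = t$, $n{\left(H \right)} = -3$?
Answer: $-45046$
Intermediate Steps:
$U{\left(t \right)} = 4 t$
$f{\left(P,A \right)} = -12 + A$ ($f{\left(P,A \right)} = A + 4 \left(-3\right) = A - 12 = -12 + A$)
$J{\left(Q,p \right)} = - 4 p + p \left(2 + p\right)$ ($J{\left(Q,p \right)} = p \left(p + 2\right) + p \left(-4\right) = p \left(2 + p\right) - 4 p = - 4 p + p \left(2 + p\right)$)
$-7022 - J{\left(f{\left(-13,13 \right)},-194 \right)} = -7022 - - 194 \left(-2 - 194\right) = -7022 - \left(-194\right) \left(-196\right) = -7022 - 38024 = -45046$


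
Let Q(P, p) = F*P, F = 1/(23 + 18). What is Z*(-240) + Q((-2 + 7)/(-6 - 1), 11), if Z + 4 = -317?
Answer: 22110475/287 ≈ 77040.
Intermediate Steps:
Z = -321 (Z = -4 - 317 = -321)
F = 1/41 ≈ 0.024390
Q(P, p) = P/41
Z*(-240) + Q((-2 + 7)/(-6 - 1), 11) = -321*(-240) + ((-2 + 7)/(-6 - 1))/41 = 77040 + (5/(-7))/41 = 77040 + (5*(-1/7))/41 = 77040 + (1/41)*(-5/7) = 77040 - 5/287 = 22110475/287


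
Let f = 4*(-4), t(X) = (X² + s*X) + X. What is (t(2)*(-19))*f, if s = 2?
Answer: 3040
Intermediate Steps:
t(X) = X² + 3*X (t(X) = (X² + 2*X) + X = X² + 3*X)
f = -16
(t(2)*(-19))*f = ((2*(3 + 2))*(-19))*(-16) = ((2*5)*(-19))*(-16) = (10*(-19))*(-16) = -190*(-16) = 3040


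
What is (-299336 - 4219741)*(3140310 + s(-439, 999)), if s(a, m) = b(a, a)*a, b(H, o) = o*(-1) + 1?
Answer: -13318397780550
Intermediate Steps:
b(H, o) = 1 - o (b(H, o) = -o + 1 = 1 - o)
s(a, m) = a*(1 - a) (s(a, m) = (1 - a)*a = a*(1 - a))
(-299336 - 4219741)*(3140310 + s(-439, 999)) = (-299336 - 4219741)*(3140310 - 439*(1 - 1*(-439))) = -4519077*(3140310 - 439*(1 + 439)) = -4519077*(3140310 - 439*440) = -4519077*(3140310 - 193160) = -4519077*2947150 = -13318397780550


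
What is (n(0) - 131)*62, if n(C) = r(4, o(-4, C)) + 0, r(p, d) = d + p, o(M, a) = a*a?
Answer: -7874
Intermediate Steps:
o(M, a) = a**2
n(C) = 4 + C**2 (n(C) = (C**2 + 4) + 0 = (4 + C**2) + 0 = 4 + C**2)
(n(0) - 131)*62 = ((4 + 0**2) - 131)*62 = ((4 + 0) - 131)*62 = (4 - 131)*62 = -127*62 = -7874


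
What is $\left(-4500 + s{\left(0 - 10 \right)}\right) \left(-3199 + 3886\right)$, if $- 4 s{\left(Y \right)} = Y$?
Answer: $- \frac{6179565}{2} \approx -3.0898 \cdot 10^{6}$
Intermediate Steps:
$s{\left(Y \right)} = - \frac{Y}{4}$
$\left(-4500 + s{\left(0 - 10 \right)}\right) \left(-3199 + 3886\right) = \left(-4500 - \frac{0 - 10}{4}\right) \left(-3199 + 3886\right) = \left(-4500 - \frac{0 - 10}{4}\right) 687 = \left(-4500 - - \frac{5}{2}\right) 687 = \left(-4500 + \frac{5}{2}\right) 687 = \left(- \frac{8995}{2}\right) 687 = - \frac{6179565}{2}$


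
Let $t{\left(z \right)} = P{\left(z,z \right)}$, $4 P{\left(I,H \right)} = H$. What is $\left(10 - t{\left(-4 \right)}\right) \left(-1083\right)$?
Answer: $-11913$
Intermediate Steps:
$P{\left(I,H \right)} = \frac{H}{4}$
$t{\left(z \right)} = \frac{z}{4}$
$\left(10 - t{\left(-4 \right)}\right) \left(-1083\right) = \left(10 - \frac{1}{4} \left(-4\right)\right) \left(-1083\right) = \left(10 - -1\right) \left(-1083\right) = \left(10 + 1\right) \left(-1083\right) = 11 \left(-1083\right) = -11913$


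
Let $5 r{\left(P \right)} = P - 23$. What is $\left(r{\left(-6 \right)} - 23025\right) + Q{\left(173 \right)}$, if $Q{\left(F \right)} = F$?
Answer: $- \frac{114289}{5} \approx -22858.0$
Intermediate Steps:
$r{\left(P \right)} = - \frac{23}{5} + \frac{P}{5}$ ($r{\left(P \right)} = \frac{P - 23}{5} = \frac{-23 + P}{5} = - \frac{23}{5} + \frac{P}{5}$)
$\left(r{\left(-6 \right)} - 23025\right) + Q{\left(173 \right)} = \left(\left(- \frac{23}{5} + \frac{1}{5} \left(-6\right)\right) - 23025\right) + 173 = \left(\left(- \frac{23}{5} - \frac{6}{5}\right) - 23025\right) + 173 = \left(- \frac{29}{5} - 23025\right) + 173 = - \frac{115154}{5} + 173 = - \frac{114289}{5}$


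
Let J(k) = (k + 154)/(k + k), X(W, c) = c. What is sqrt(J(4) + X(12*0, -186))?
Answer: I*sqrt(665)/2 ≈ 12.894*I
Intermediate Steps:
J(k) = (154 + k)/(2*k) (J(k) = (154 + k)/((2*k)) = (154 + k)*(1/(2*k)) = (154 + k)/(2*k))
sqrt(J(4) + X(12*0, -186)) = sqrt((1/2)*(154 + 4)/4 - 186) = sqrt((1/2)*(1/4)*158 - 186) = sqrt(79/4 - 186) = sqrt(-665/4) = I*sqrt(665)/2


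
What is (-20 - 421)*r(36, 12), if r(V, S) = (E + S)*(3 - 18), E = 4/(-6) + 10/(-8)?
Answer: 266805/4 ≈ 66701.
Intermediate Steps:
E = -23/12 (E = 4*(-1/6) + 10*(-1/8) = -2/3 - 5/4 = -23/12 ≈ -1.9167)
r(V, S) = 115/4 - 15*S (r(V, S) = (-23/12 + S)*(3 - 18) = (-23/12 + S)*(-15) = 115/4 - 15*S)
(-20 - 421)*r(36, 12) = (-20 - 421)*(115/4 - 15*12) = -441*(115/4 - 180) = -441*(-605/4) = 266805/4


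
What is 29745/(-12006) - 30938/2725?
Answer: -50277417/3635150 ≈ -13.831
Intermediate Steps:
29745/(-12006) - 30938/2725 = 29745*(-1/12006) - 30938*1/2725 = -3305/1334 - 30938/2725 = -50277417/3635150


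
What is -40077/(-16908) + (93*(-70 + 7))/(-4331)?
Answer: 90879153/24409516 ≈ 3.7231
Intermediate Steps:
-40077/(-16908) + (93*(-70 + 7))/(-4331) = -40077*(-1/16908) + (93*(-63))*(-1/4331) = 13359/5636 - 5859*(-1/4331) = 13359/5636 + 5859/4331 = 90879153/24409516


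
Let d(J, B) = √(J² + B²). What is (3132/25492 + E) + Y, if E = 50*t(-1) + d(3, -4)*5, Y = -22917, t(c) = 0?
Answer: -145889933/6373 ≈ -22892.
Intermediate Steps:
d(J, B) = √(B² + J²)
E = 25 (E = 50*0 + √((-4)² + 3²)*5 = 0 + √(16 + 9)*5 = 0 + √25*5 = 0 + 5*5 = 0 + 25 = 25)
(3132/25492 + E) + Y = (3132/25492 + 25) - 22917 = (3132*(1/25492) + 25) - 22917 = (783/6373 + 25) - 22917 = 160108/6373 - 22917 = -145889933/6373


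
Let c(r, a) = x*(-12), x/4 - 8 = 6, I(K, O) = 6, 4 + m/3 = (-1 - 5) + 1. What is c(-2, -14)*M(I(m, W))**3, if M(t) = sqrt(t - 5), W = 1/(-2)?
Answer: -672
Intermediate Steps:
W = -1/2 ≈ -0.50000
m = -27 (m = -12 + 3*((-1 - 5) + 1) = -12 + 3*(-6 + 1) = -12 + 3*(-5) = -12 - 15 = -27)
x = 56 (x = 32 + 4*6 = 32 + 24 = 56)
M(t) = sqrt(-5 + t)
c(r, a) = -672 (c(r, a) = 56*(-12) = -672)
c(-2, -14)*M(I(m, W))**3 = -672*(-5 + 6)**(3/2) = -672*(sqrt(1))**3 = -672*1**3 = -672*1 = -672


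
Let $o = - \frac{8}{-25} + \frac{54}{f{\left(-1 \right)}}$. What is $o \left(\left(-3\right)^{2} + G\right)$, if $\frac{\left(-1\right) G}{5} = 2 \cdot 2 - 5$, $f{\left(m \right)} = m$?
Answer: $- \frac{18788}{25} \approx -751.52$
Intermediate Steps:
$G = 5$ ($G = - 5 \left(2 \cdot 2 - 5\right) = - 5 \left(4 - 5\right) = \left(-5\right) \left(-1\right) = 5$)
$o = - \frac{1342}{25}$ ($o = - \frac{8}{-25} + \frac{54}{-1} = \left(-8\right) \left(- \frac{1}{25}\right) + 54 \left(-1\right) = \frac{8}{25} - 54 = - \frac{1342}{25} \approx -53.68$)
$o \left(\left(-3\right)^{2} + G\right) = - \frac{1342 \left(\left(-3\right)^{2} + 5\right)}{25} = - \frac{1342 \left(9 + 5\right)}{25} = \left(- \frac{1342}{25}\right) 14 = - \frac{18788}{25}$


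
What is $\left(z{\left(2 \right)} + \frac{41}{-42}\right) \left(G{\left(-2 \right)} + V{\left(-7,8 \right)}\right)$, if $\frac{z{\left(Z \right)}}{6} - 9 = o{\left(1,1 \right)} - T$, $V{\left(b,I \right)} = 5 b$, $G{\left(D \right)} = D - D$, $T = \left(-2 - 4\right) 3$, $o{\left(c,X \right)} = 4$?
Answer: $- \frac{38855}{6} \approx -6475.8$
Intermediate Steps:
$T = -18$ ($T = \left(-6\right) 3 = -18$)
$G{\left(D \right)} = 0$
$z{\left(Z \right)} = 186$ ($z{\left(Z \right)} = 54 + 6 \left(4 - -18\right) = 54 + 6 \left(4 + 18\right) = 54 + 6 \cdot 22 = 54 + 132 = 186$)
$\left(z{\left(2 \right)} + \frac{41}{-42}\right) \left(G{\left(-2 \right)} + V{\left(-7,8 \right)}\right) = \left(186 + \frac{41}{-42}\right) \left(0 + 5 \left(-7\right)\right) = \left(186 + 41 \left(- \frac{1}{42}\right)\right) \left(0 - 35\right) = \left(186 - \frac{41}{42}\right) \left(-35\right) = \frac{7771}{42} \left(-35\right) = - \frac{38855}{6}$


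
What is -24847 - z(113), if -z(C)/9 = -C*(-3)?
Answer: -21796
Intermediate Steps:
z(C) = -27*C (z(C) = -9*(-C)*(-3) = -27*C)
-24847 - z(113) = -24847 - (-27)*113 = -24847 - 1*(-3051) = -24847 + 3051 = -21796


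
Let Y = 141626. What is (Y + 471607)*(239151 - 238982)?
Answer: 103636377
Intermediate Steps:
(Y + 471607)*(239151 - 238982) = (141626 + 471607)*(239151 - 238982) = 613233*169 = 103636377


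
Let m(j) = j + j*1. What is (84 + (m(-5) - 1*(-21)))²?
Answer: 9025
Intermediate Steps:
m(j) = 2*j (m(j) = j + j = 2*j)
(84 + (m(-5) - 1*(-21)))² = (84 + (2*(-5) - 1*(-21)))² = (84 + (-10 + 21))² = (84 + 11)² = 95² = 9025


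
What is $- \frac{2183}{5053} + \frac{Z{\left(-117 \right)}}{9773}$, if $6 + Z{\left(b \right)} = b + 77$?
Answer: $- \frac{21566897}{49382969} \approx -0.43673$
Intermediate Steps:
$Z{\left(b \right)} = 71 + b$ ($Z{\left(b \right)} = -6 + \left(b + 77\right) = -6 + \left(77 + b\right) = 71 + b$)
$- \frac{2183}{5053} + \frac{Z{\left(-117 \right)}}{9773} = - \frac{2183}{5053} + \frac{71 - 117}{9773} = \left(-2183\right) \frac{1}{5053} - \frac{46}{9773} = - \frac{2183}{5053} - \frac{46}{9773} = - \frac{21566897}{49382969}$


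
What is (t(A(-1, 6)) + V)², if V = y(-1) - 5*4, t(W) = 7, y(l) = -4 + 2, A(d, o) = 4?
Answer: 225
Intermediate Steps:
y(l) = -2
V = -22 (V = -2 - 5*4 = -2 - 20 = -22)
(t(A(-1, 6)) + V)² = (7 - 22)² = (-15)² = 225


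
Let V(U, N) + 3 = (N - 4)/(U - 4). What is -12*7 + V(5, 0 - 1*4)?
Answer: -95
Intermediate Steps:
V(U, N) = -3 + (-4 + N)/(-4 + U) (V(U, N) = -3 + (N - 4)/(U - 4) = -3 + (-4 + N)/(-4 + U))
-12*7 + V(5, 0 - 1*4) = -12*7 + (8 + (0 - 1*4) - 3*5)/(-4 + 5) = -84 + (8 + (0 - 4) - 15)/1 = -84 + 1*(8 - 4 - 15) = -84 + 1*(-11) = -84 - 11 = -95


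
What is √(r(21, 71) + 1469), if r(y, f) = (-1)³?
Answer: 2*√367 ≈ 38.315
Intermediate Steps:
r(y, f) = -1
√(r(21, 71) + 1469) = √(-1 + 1469) = √1468 = 2*√367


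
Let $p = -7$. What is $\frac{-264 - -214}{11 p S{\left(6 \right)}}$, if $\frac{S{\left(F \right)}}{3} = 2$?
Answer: $\frac{25}{231} \approx 0.10823$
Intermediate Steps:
$S{\left(F \right)} = 6$ ($S{\left(F \right)} = 3 \cdot 2 = 6$)
$\frac{-264 - -214}{11 p S{\left(6 \right)}} = \frac{-264 - -214}{11 \left(-7\right) 6} = \frac{-264 + 214}{\left(-77\right) 6} = - \frac{50}{-462} = \left(-50\right) \left(- \frac{1}{462}\right) = \frac{25}{231}$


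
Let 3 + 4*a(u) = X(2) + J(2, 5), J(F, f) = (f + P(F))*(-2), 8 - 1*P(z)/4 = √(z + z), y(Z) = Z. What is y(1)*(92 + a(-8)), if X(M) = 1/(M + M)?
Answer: 1229/16 ≈ 76.813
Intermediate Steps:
P(z) = 32 - 4*√2*√z (P(z) = 32 - 4*√(z + z) = 32 - 4*√2*√z)
J(F, f) = -64 - 2*f + 8*√2*√F (J(F, f) = (f + (32 - 4*√2*√F))*(-2) = (32 + f - 4*√2*√F)*(-2) = -64 - 2*f + 8*√2*√F)
X(M) = 1/(2*M)
a(u) = -243/16 (a(u) = -¾ + ((½)/2 + (-64 - 2*5 + 8*√2*√2))/4 = -¾ + ((½)*(½) + (-64 - 10 + 16))/4 = -¾ + (¼ - 58)/4 = -¾ + (¼)*(-231/4) = -¾ - 231/16 = -243/16)
y(1)*(92 + a(-8)) = 1*(92 - 243/16) = 1*(1229/16) = 1229/16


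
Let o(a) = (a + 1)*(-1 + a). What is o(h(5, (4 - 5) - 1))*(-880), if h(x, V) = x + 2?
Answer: -42240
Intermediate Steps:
h(x, V) = 2 + x
o(a) = (1 + a)*(-1 + a)
o(h(5, (4 - 5) - 1))*(-880) = (-1 + (2 + 5)**2)*(-880) = (-1 + 7**2)*(-880) = (-1 + 49)*(-880) = 48*(-880) = -42240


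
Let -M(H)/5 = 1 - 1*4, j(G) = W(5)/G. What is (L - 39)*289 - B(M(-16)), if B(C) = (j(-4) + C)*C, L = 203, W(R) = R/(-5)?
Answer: 188669/4 ≈ 47167.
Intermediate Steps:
W(R) = -R/5 (W(R) = R*(-⅕) = -R/5)
j(G) = -1/G (j(G) = (-⅕*5)/G = -1/G)
M(H) = 15 (M(H) = -5*(1 - 1*4) = -5*(1 - 4) = -5*(-3) = 15)
B(C) = C*(¼ + C) (B(C) = (-1/(-4) + C)*C = (-1*(-¼) + C)*C = (¼ + C)*C = C*(¼ + C))
(L - 39)*289 - B(M(-16)) = (203 - 39)*289 - 15*(¼ + 15) = 164*289 - 15*61/4 = 47396 - 1*915/4 = 47396 - 915/4 = 188669/4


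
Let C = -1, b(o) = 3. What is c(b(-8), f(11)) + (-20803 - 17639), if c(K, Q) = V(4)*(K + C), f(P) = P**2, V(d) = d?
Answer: -38434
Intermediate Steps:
c(K, Q) = -4 + 4*K (c(K, Q) = 4*(K - 1) = 4*(-1 + K) = -4 + 4*K)
c(b(-8), f(11)) + (-20803 - 17639) = (-4 + 4*3) + (-20803 - 17639) = (-4 + 12) - 38442 = 8 - 38442 = -38434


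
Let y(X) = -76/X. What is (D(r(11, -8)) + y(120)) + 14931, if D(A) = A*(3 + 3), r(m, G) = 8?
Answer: 449351/30 ≈ 14978.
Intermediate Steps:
D(A) = 6*A (D(A) = A*6 = 6*A)
(D(r(11, -8)) + y(120)) + 14931 = (6*8 - 76/120) + 14931 = (48 - 76*1/120) + 14931 = (48 - 19/30) + 14931 = 1421/30 + 14931 = 449351/30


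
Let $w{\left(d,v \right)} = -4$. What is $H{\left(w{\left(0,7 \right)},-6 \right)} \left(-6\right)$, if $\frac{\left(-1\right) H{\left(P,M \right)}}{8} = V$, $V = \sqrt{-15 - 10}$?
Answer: $240 i \approx 240.0 i$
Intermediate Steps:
$V = 5 i$ ($V = \sqrt{-25} = 5 i \approx 5.0 i$)
$H{\left(P,M \right)} = - 40 i$ ($H{\left(P,M \right)} = - 8 \cdot 5 i = - 40 i$)
$H{\left(w{\left(0,7 \right)},-6 \right)} \left(-6\right) = - 40 i \left(-6\right) = 240 i$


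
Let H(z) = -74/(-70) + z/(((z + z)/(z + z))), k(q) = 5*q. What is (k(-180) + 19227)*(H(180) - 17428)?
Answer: -11062965261/35 ≈ -3.1608e+8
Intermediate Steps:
H(z) = 37/35 + z (H(z) = -74*(-1/70) + z/(((2*z)/((2*z)))) = 37/35 + z/(((2*z)*(1/(2*z)))) = 37/35 + z/1 = 37/35 + z*1 = 37/35 + z)
(k(-180) + 19227)*(H(180) - 17428) = (5*(-180) + 19227)*((37/35 + 180) - 17428) = (-900 + 19227)*(6337/35 - 17428) = 18327*(-603643/35) = -11062965261/35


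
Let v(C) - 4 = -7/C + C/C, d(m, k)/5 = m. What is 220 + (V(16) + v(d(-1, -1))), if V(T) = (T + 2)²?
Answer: 2752/5 ≈ 550.40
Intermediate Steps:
d(m, k) = 5*m
v(C) = 5 - 7/C (v(C) = 4 + (-7/C + C/C) = 4 + (-7/C + 1) = 4 + (1 - 7/C) = 5 - 7/C)
V(T) = (2 + T)²
220 + (V(16) + v(d(-1, -1))) = 220 + ((2 + 16)² + (5 - 7/(5*(-1)))) = 220 + (18² + (5 - 7/(-5))) = 220 + (324 + (5 - 7*(-⅕))) = 220 + (324 + (5 + 7/5)) = 220 + (324 + 32/5) = 220 + 1652/5 = 2752/5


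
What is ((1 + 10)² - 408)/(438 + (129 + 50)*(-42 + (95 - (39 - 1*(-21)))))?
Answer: 287/815 ≈ 0.35215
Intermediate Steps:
((1 + 10)² - 408)/(438 + (129 + 50)*(-42 + (95 - (39 - 1*(-21))))) = (11² - 408)/(438 + 179*(-42 + (95 - (39 + 21)))) = (121 - 408)/(438 + 179*(-42 + (95 - 1*60))) = -287/(438 + 179*(-42 + (95 - 60))) = -287/(438 + 179*(-42 + 35)) = -287/(438 + 179*(-7)) = -287/(438 - 1253) = -287/(-815) = -287*(-1/815) = 287/815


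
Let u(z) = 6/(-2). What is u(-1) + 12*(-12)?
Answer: -147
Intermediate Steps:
u(z) = -3 (u(z) = 6*(-1/2) = -3)
u(-1) + 12*(-12) = -3 + 12*(-12) = -3 - 144 = -147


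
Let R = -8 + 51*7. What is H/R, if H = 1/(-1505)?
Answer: -1/525245 ≈ -1.9039e-6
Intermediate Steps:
H = -1/1505 ≈ -0.00066445
R = 349 (R = -8 + 357 = 349)
H/R = -1/1505/349 = -1/1505*1/349 = -1/525245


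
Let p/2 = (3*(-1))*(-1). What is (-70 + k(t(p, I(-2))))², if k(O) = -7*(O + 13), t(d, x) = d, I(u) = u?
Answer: 41209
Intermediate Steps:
p = 6 (p = 2*((3*(-1))*(-1)) = 2*(-3*(-1)) = 2*3 = 6)
k(O) = -91 - 7*O (k(O) = -7*(13 + O) = -91 - 7*O)
(-70 + k(t(p, I(-2))))² = (-70 + (-91 - 7*6))² = (-70 + (-91 - 42))² = (-70 - 133)² = (-203)² = 41209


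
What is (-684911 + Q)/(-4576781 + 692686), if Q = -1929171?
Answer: 2614082/3884095 ≈ 0.67302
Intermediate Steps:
(-684911 + Q)/(-4576781 + 692686) = (-684911 - 1929171)/(-4576781 + 692686) = -2614082/(-3884095) = -2614082*(-1/3884095) = 2614082/3884095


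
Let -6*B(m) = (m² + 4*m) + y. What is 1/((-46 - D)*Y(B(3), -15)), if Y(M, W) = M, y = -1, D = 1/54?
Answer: 81/12425 ≈ 0.0065191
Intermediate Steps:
D = 1/54 ≈ 0.018519
B(m) = ⅙ - 2*m/3 - m²/6 (B(m) = -((m² + 4*m) - 1)/6 = -(-1 + m² + 4*m)/6 = ⅙ - 2*m/3 - m²/6)
1/((-46 - D)*Y(B(3), -15)) = 1/((-46 - 1*1/54)*(⅙ - ⅔*3 - ⅙*3²)) = 1/((-46 - 1/54)*(⅙ - 2 - ⅙*9)) = 1/(-2485*(⅙ - 2 - 3/2)/54) = 1/(-2485/54*(-10/3)) = 1/(12425/81) = 81/12425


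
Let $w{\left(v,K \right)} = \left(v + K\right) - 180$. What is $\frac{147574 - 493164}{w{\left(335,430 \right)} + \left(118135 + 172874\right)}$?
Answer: $- \frac{172795}{145797} \approx -1.1852$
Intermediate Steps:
$w{\left(v,K \right)} = -180 + K + v$ ($w{\left(v,K \right)} = \left(K + v\right) - 180 = -180 + K + v$)
$\frac{147574 - 493164}{w{\left(335,430 \right)} + \left(118135 + 172874\right)} = \frac{147574 - 493164}{\left(-180 + 430 + 335\right) + \left(118135 + 172874\right)} = - \frac{345590}{585 + 291009} = - \frac{345590}{291594} = \left(-345590\right) \frac{1}{291594} = - \frac{172795}{145797}$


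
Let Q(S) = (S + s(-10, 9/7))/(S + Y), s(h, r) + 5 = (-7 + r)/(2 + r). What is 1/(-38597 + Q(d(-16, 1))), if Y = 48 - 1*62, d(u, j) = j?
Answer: -299/11540371 ≈ -2.5909e-5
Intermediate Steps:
s(h, r) = -5 + (-7 + r)/(2 + r)
Y = -14 (Y = 48 - 62 = -14)
Q(S) = (-155/23 + S)/(-14 + S) (Q(S) = (S + (-17 - 36/7)/(2 + 9/7))/(S - 14) = (S + (-17 - 36/7)/(2 + 9*(1/7)))/(-14 + S) = (S + (-17 - 4*9/7)/(2 + 9/7))/(-14 + S) = (S + (-17 - 36/7)/(23/7))/(-14 + S) = (S + (7/23)*(-155/7))/(-14 + S) = (S - 155/23)/(-14 + S) = (-155/23 + S)/(-14 + S))
1/(-38597 + Q(d(-16, 1))) = 1/(-38597 + (-155/23 + 1)/(-14 + 1)) = 1/(-38597 - 132/23/(-13)) = 1/(-38597 - 1/13*(-132/23)) = 1/(-38597 + 132/299) = 1/(-11540371/299) = -299/11540371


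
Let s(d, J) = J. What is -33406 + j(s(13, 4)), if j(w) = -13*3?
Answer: -33445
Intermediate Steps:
j(w) = -39
-33406 + j(s(13, 4)) = -33406 - 39 = -33445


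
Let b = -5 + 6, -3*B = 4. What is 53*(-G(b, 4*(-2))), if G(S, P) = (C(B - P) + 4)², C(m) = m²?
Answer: -10075088/81 ≈ -1.2438e+5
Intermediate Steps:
B = -4/3 (B = -⅓*4 = -4/3 ≈ -1.3333)
b = 1
G(S, P) = (4 + (-4/3 - P)²)² (G(S, P) = ((-4/3 - P)² + 4)² = (4 + (-4/3 - P)²)²)
53*(-G(b, 4*(-2))) = 53*(-(36 + (4 + 3*(4*(-2)))²)²/81) = 53*(-(36 + (4 + 3*(-8))²)²/81) = 53*(-(36 + (4 - 24)²)²/81) = 53*(-(36 + (-20)²)²/81) = 53*(-(36 + 400)²/81) = 53*(-436²/81) = 53*(-190096/81) = -10075088/81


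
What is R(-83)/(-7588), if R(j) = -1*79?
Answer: 79/7588 ≈ 0.010411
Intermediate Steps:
R(j) = -79
R(-83)/(-7588) = -79/(-7588) = -79*(-1/7588) = 79/7588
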